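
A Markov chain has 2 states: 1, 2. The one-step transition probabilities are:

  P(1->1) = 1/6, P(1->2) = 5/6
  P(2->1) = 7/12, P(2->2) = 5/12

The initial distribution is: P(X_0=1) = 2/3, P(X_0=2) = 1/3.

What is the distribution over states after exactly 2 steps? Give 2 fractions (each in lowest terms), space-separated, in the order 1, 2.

Answer: 197/432 235/432

Derivation:
Propagating the distribution step by step (d_{t+1} = d_t * P):
d_0 = (1=2/3, 2=1/3)
  d_1[1] = 2/3*1/6 + 1/3*7/12 = 11/36
  d_1[2] = 2/3*5/6 + 1/3*5/12 = 25/36
d_1 = (1=11/36, 2=25/36)
  d_2[1] = 11/36*1/6 + 25/36*7/12 = 197/432
  d_2[2] = 11/36*5/6 + 25/36*5/12 = 235/432
d_2 = (1=197/432, 2=235/432)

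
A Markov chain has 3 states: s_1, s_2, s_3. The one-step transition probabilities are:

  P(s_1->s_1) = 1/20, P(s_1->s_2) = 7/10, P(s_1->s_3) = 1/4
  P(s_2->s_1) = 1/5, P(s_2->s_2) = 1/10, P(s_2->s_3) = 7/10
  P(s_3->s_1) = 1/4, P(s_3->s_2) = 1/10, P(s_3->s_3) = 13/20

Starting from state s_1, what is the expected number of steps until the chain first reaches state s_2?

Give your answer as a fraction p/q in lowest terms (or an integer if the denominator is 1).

Let h_i = expected steps to first reach s_2 from state i.
Boundary: h_s_2 = 0.
First-step equations for the other states:
  h_s_1 = 1 + 1/20*h_s_1 + 7/10*h_s_2 + 1/4*h_s_3
  h_s_3 = 1 + 1/4*h_s_1 + 1/10*h_s_2 + 13/20*h_s_3

Substituting h_s_2 = 0 and rearranging gives the linear system (I - Q) h = 1:
  [19/20, -1/4] . (h_s_1, h_s_3) = 1
  [-1/4, 7/20] . (h_s_1, h_s_3) = 1

Solving yields:
  h_s_1 = 20/9
  h_s_3 = 40/9

Starting state is s_1, so the expected hitting time is h_s_1 = 20/9.

Answer: 20/9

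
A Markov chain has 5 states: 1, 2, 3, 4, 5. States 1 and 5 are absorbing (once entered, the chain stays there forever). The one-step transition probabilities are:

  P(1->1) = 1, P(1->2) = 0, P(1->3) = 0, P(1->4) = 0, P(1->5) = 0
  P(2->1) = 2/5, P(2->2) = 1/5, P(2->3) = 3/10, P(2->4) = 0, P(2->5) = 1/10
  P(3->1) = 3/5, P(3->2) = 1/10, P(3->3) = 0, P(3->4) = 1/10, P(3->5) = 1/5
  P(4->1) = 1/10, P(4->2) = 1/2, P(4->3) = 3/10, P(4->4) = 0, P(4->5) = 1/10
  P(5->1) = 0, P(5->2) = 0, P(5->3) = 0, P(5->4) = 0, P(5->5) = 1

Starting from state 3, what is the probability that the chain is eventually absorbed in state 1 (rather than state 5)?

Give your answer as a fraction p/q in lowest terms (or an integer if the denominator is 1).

Let a_i = P(absorbed in 1 | start in state i).
Boundary conditions: a_1 = 1, a_5 = 0.
For each transient state i, a_i = sum_j P(i->j) * a_j:
  a_2 = 2/5*a_1 + 1/5*a_2 + 3/10*a_3 + 0*a_4 + 1/10*a_5
  a_3 = 3/5*a_1 + 1/10*a_2 + 0*a_3 + 1/10*a_4 + 1/5*a_5
  a_4 = 1/10*a_1 + 1/2*a_2 + 3/10*a_3 + 0*a_4 + 1/10*a_5

Substituting a_1 = 1 and a_5 = 0, rearrange to (I - Q) a = r where r[i] = P(i -> 1):
  [4/5, -3/10, 0] . (a_2, a_3, a_4) = 2/5
  [-1/10, 1, -1/10] . (a_2, a_3, a_4) = 3/5
  [-1/2, -3/10, 1] . (a_2, a_3, a_4) = 1/10

Solving yields:
  a_2 = 571/731
  a_3 = 548/731
  a_4 = 523/731

Starting state is 3, so the absorption probability is a_3 = 548/731.

Answer: 548/731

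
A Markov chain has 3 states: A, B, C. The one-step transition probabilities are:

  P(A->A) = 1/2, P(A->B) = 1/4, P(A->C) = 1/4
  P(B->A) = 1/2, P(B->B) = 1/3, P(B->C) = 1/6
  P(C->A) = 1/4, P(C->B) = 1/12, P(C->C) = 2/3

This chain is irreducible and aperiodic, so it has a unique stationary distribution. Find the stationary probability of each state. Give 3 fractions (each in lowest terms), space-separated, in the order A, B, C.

Answer: 2/5 1/5 2/5

Derivation:
The stationary distribution satisfies pi = pi * P, i.e.:
  pi_A = 1/2*pi_A + 1/2*pi_B + 1/4*pi_C
  pi_B = 1/4*pi_A + 1/3*pi_B + 1/12*pi_C
  pi_C = 1/4*pi_A + 1/6*pi_B + 2/3*pi_C
with normalization: pi_A + pi_B + pi_C = 1.

Using the first 2 balance equations plus normalization, the linear system A*pi = b is:
  [-1/2, 1/2, 1/4] . pi = 0
  [1/4, -2/3, 1/12] . pi = 0
  [1, 1, 1] . pi = 1

Solving yields:
  pi_A = 2/5
  pi_B = 1/5
  pi_C = 2/5

Verification (pi * P):
  2/5*1/2 + 1/5*1/2 + 2/5*1/4 = 2/5 = pi_A  (ok)
  2/5*1/4 + 1/5*1/3 + 2/5*1/12 = 1/5 = pi_B  (ok)
  2/5*1/4 + 1/5*1/6 + 2/5*2/3 = 2/5 = pi_C  (ok)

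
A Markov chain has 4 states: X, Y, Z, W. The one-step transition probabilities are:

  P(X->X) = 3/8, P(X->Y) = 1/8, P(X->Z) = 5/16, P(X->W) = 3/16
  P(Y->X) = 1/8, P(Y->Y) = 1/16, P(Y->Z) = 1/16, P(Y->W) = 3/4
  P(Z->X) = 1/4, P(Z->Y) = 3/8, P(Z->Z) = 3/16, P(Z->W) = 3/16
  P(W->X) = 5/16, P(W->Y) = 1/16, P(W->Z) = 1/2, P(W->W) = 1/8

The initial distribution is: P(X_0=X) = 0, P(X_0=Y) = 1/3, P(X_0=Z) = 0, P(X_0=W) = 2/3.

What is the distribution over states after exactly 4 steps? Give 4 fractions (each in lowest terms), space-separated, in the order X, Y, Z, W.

Answer: 859/3072 15941/98304 7063/24576 26623/98304

Derivation:
Propagating the distribution step by step (d_{t+1} = d_t * P):
d_0 = (X=0, Y=1/3, Z=0, W=2/3)
  d_1[X] = 0*3/8 + 1/3*1/8 + 0*1/4 + 2/3*5/16 = 1/4
  d_1[Y] = 0*1/8 + 1/3*1/16 + 0*3/8 + 2/3*1/16 = 1/16
  d_1[Z] = 0*5/16 + 1/3*1/16 + 0*3/16 + 2/3*1/2 = 17/48
  d_1[W] = 0*3/16 + 1/3*3/4 + 0*3/16 + 2/3*1/8 = 1/3
d_1 = (X=1/4, Y=1/16, Z=17/48, W=1/3)
  d_2[X] = 1/4*3/8 + 1/16*1/8 + 17/48*1/4 + 1/3*5/16 = 113/384
  d_2[Y] = 1/4*1/8 + 1/16*1/16 + 17/48*3/8 + 1/3*1/16 = 145/768
  d_2[Z] = 1/4*5/16 + 1/16*1/16 + 17/48*3/16 + 1/3*1/2 = 121/384
  d_2[W] = 1/4*3/16 + 1/16*3/4 + 17/48*3/16 + 1/3*1/8 = 155/768
d_2 = (X=113/384, Y=145/768, Z=121/384, W=155/768)
  d_3[X] = 113/384*3/8 + 145/768*1/8 + 121/384*1/4 + 155/768*5/16 = 3389/12288
  d_3[Y] = 113/384*1/8 + 145/768*1/16 + 121/384*3/8 + 155/768*1/16 = 551/3072
  d_3[Z] = 113/384*5/16 + 145/768*1/16 + 121/384*3/16 + 155/768*1/2 = 3241/12288
  d_3[W] = 113/384*3/16 + 145/768*3/4 + 121/384*3/16 + 155/768*1/8 = 1727/6144
d_3 = (X=3389/12288, Y=551/3072, Z=3241/12288, W=1727/6144)
  d_4[X] = 3389/12288*3/8 + 551/3072*1/8 + 3241/12288*1/4 + 1727/6144*5/16 = 859/3072
  d_4[Y] = 3389/12288*1/8 + 551/3072*1/16 + 3241/12288*3/8 + 1727/6144*1/16 = 15941/98304
  d_4[Z] = 3389/12288*5/16 + 551/3072*1/16 + 3241/12288*3/16 + 1727/6144*1/2 = 7063/24576
  d_4[W] = 3389/12288*3/16 + 551/3072*3/4 + 3241/12288*3/16 + 1727/6144*1/8 = 26623/98304
d_4 = (X=859/3072, Y=15941/98304, Z=7063/24576, W=26623/98304)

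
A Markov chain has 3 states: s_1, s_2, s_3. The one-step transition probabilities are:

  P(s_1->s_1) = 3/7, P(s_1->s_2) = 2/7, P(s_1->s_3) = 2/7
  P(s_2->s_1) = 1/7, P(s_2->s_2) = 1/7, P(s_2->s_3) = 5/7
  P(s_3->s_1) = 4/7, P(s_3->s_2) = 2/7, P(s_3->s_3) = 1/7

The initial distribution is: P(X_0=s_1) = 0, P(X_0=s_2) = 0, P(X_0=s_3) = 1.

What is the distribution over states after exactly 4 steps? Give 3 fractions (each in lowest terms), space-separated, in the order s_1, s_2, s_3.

Answer: 972/2401 600/2401 829/2401

Derivation:
Propagating the distribution step by step (d_{t+1} = d_t * P):
d_0 = (s_1=0, s_2=0, s_3=1)
  d_1[s_1] = 0*3/7 + 0*1/7 + 1*4/7 = 4/7
  d_1[s_2] = 0*2/7 + 0*1/7 + 1*2/7 = 2/7
  d_1[s_3] = 0*2/7 + 0*5/7 + 1*1/7 = 1/7
d_1 = (s_1=4/7, s_2=2/7, s_3=1/7)
  d_2[s_1] = 4/7*3/7 + 2/7*1/7 + 1/7*4/7 = 18/49
  d_2[s_2] = 4/7*2/7 + 2/7*1/7 + 1/7*2/7 = 12/49
  d_2[s_3] = 4/7*2/7 + 2/7*5/7 + 1/7*1/7 = 19/49
d_2 = (s_1=18/49, s_2=12/49, s_3=19/49)
  d_3[s_1] = 18/49*3/7 + 12/49*1/7 + 19/49*4/7 = 142/343
  d_3[s_2] = 18/49*2/7 + 12/49*1/7 + 19/49*2/7 = 86/343
  d_3[s_3] = 18/49*2/7 + 12/49*5/7 + 19/49*1/7 = 115/343
d_3 = (s_1=142/343, s_2=86/343, s_3=115/343)
  d_4[s_1] = 142/343*3/7 + 86/343*1/7 + 115/343*4/7 = 972/2401
  d_4[s_2] = 142/343*2/7 + 86/343*1/7 + 115/343*2/7 = 600/2401
  d_4[s_3] = 142/343*2/7 + 86/343*5/7 + 115/343*1/7 = 829/2401
d_4 = (s_1=972/2401, s_2=600/2401, s_3=829/2401)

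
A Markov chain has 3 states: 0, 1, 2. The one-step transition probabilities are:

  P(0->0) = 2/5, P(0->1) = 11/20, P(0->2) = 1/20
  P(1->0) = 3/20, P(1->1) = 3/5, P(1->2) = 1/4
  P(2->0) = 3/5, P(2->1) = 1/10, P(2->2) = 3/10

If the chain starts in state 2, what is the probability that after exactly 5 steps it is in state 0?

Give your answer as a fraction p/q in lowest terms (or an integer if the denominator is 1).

Answer: 251259/800000

Derivation:
Computing P^5 by repeated multiplication:
P^1 =
  0: [2/5, 11/20, 1/20]
  1: [3/20, 3/5, 1/4]
  2: [3/5, 1/10, 3/10]
P^2 =
  0: [109/400, 111/200, 69/400]
  1: [3/10, 187/400, 93/400]
  2: [87/200, 21/50, 29/200]
P^3 =
  0: [1183/4000, 4001/8000, 1633/8000]
  1: [2637/8000, 15/32, 1613/8000]
  2: [81/250, 2023/4000, 681/4000]
P^4 =
  0: [50527/160000, 9663/20000, 32169/160000]
  1: [25851/80000, 77233/160000, 6213/32000]
  2: [24609/80000, 19947/40000, 15497/80000]
P^5 =
  0: [255539/800000, 1547783/3200000, 630061/3200000]
  1: [203619/640000, 97353/200000, 624257/3200000]
  2: [251259/800000, 780421/1600000, 317061/1600000]

(P^5)[2 -> 0] = 251259/800000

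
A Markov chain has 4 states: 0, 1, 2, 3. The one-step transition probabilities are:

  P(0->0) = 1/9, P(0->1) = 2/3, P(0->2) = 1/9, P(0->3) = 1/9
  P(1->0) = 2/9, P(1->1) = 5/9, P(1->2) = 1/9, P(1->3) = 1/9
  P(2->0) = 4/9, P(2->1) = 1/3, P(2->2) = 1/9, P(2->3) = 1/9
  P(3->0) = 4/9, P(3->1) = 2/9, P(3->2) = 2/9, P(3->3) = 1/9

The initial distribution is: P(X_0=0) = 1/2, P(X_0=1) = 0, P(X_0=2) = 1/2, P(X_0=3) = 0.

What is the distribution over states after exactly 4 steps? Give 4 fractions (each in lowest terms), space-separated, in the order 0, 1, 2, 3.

Answer: 3239/13122 6805/13122 10/81 1/9

Derivation:
Propagating the distribution step by step (d_{t+1} = d_t * P):
d_0 = (0=1/2, 1=0, 2=1/2, 3=0)
  d_1[0] = 1/2*1/9 + 0*2/9 + 1/2*4/9 + 0*4/9 = 5/18
  d_1[1] = 1/2*2/3 + 0*5/9 + 1/2*1/3 + 0*2/9 = 1/2
  d_1[2] = 1/2*1/9 + 0*1/9 + 1/2*1/9 + 0*2/9 = 1/9
  d_1[3] = 1/2*1/9 + 0*1/9 + 1/2*1/9 + 0*1/9 = 1/9
d_1 = (0=5/18, 1=1/2, 2=1/9, 3=1/9)
  d_2[0] = 5/18*1/9 + 1/2*2/9 + 1/9*4/9 + 1/9*4/9 = 13/54
  d_2[1] = 5/18*2/3 + 1/2*5/9 + 1/9*1/3 + 1/9*2/9 = 85/162
  d_2[2] = 5/18*1/9 + 1/2*1/9 + 1/9*1/9 + 1/9*2/9 = 10/81
  d_2[3] = 5/18*1/9 + 1/2*1/9 + 1/9*1/9 + 1/9*1/9 = 1/9
d_2 = (0=13/54, 1=85/162, 2=10/81, 3=1/9)
  d_3[0] = 13/54*1/9 + 85/162*2/9 + 10/81*4/9 + 1/9*4/9 = 361/1458
  d_3[1] = 13/54*2/3 + 85/162*5/9 + 10/81*1/3 + 1/9*2/9 = 755/1458
  d_3[2] = 13/54*1/9 + 85/162*1/9 + 10/81*1/9 + 1/9*2/9 = 10/81
  d_3[3] = 13/54*1/9 + 85/162*1/9 + 10/81*1/9 + 1/9*1/9 = 1/9
d_3 = (0=361/1458, 1=755/1458, 2=10/81, 3=1/9)
  d_4[0] = 361/1458*1/9 + 755/1458*2/9 + 10/81*4/9 + 1/9*4/9 = 3239/13122
  d_4[1] = 361/1458*2/3 + 755/1458*5/9 + 10/81*1/3 + 1/9*2/9 = 6805/13122
  d_4[2] = 361/1458*1/9 + 755/1458*1/9 + 10/81*1/9 + 1/9*2/9 = 10/81
  d_4[3] = 361/1458*1/9 + 755/1458*1/9 + 10/81*1/9 + 1/9*1/9 = 1/9
d_4 = (0=3239/13122, 1=6805/13122, 2=10/81, 3=1/9)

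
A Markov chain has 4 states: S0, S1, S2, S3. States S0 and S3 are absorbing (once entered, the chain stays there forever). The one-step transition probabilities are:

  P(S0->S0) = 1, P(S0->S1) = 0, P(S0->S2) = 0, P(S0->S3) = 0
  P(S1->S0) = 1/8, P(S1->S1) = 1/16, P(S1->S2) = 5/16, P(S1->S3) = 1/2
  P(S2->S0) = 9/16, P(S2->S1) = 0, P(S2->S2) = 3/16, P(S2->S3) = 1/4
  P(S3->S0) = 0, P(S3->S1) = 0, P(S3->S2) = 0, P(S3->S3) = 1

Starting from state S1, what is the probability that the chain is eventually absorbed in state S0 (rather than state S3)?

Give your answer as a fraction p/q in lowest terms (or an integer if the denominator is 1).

Let a_i = P(absorbed in S0 | start in state i).
Boundary conditions: a_S0 = 1, a_S3 = 0.
For each transient state i, a_i = sum_j P(i->j) * a_j:
  a_S1 = 1/8*a_S0 + 1/16*a_S1 + 5/16*a_S2 + 1/2*a_S3
  a_S2 = 9/16*a_S0 + 0*a_S1 + 3/16*a_S2 + 1/4*a_S3

Substituting a_S0 = 1 and a_S3 = 0, rearrange to (I - Q) a = r where r[i] = P(i -> S0):
  [15/16, -5/16] . (a_S1, a_S2) = 1/8
  [0, 13/16] . (a_S1, a_S2) = 9/16

Solving yields:
  a_S1 = 71/195
  a_S2 = 9/13

Starting state is S1, so the absorption probability is a_S1 = 71/195.

Answer: 71/195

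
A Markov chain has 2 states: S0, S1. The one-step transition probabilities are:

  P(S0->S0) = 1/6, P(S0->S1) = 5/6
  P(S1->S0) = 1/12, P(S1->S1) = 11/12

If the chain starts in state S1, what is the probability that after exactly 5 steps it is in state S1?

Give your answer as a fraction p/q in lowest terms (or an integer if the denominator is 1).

Answer: 226211/248832

Derivation:
Computing P^5 by repeated multiplication:
P^1 =
  S0: [1/6, 5/6]
  S1: [1/12, 11/12]
P^2 =
  S0: [7/72, 65/72]
  S1: [13/144, 131/144]
P^3 =
  S0: [79/864, 785/864]
  S1: [157/1728, 1571/1728]
P^4 =
  S0: [943/10368, 9425/10368]
  S1: [1885/20736, 18851/20736]
P^5 =
  S0: [11311/124416, 113105/124416]
  S1: [22621/248832, 226211/248832]

(P^5)[S1 -> S1] = 226211/248832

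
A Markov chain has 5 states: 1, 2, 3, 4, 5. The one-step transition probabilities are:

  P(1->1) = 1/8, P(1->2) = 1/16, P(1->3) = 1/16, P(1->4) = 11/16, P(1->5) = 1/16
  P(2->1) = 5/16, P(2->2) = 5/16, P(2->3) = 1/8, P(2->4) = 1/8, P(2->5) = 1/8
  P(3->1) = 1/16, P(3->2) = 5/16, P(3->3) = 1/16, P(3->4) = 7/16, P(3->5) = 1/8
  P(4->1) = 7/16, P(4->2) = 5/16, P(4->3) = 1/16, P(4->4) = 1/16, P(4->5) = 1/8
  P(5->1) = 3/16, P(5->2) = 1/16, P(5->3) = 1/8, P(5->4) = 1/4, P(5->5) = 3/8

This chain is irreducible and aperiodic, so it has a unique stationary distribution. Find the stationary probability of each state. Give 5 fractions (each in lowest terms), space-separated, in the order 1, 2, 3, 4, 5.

Answer: 2017/7715 6509/30860 523/6172 9197/30860 4471/30860

Derivation:
The stationary distribution satisfies pi = pi * P, i.e.:
  pi_1 = 1/8*pi_1 + 5/16*pi_2 + 1/16*pi_3 + 7/16*pi_4 + 3/16*pi_5
  pi_2 = 1/16*pi_1 + 5/16*pi_2 + 5/16*pi_3 + 5/16*pi_4 + 1/16*pi_5
  pi_3 = 1/16*pi_1 + 1/8*pi_2 + 1/16*pi_3 + 1/16*pi_4 + 1/8*pi_5
  pi_4 = 11/16*pi_1 + 1/8*pi_2 + 7/16*pi_3 + 1/16*pi_4 + 1/4*pi_5
  pi_5 = 1/16*pi_1 + 1/8*pi_2 + 1/8*pi_3 + 1/8*pi_4 + 3/8*pi_5
with normalization: pi_1 + pi_2 + pi_3 + pi_4 + pi_5 = 1.

Using the first 4 balance equations plus normalization, the linear system A*pi = b is:
  [-7/8, 5/16, 1/16, 7/16, 3/16] . pi = 0
  [1/16, -11/16, 5/16, 5/16, 1/16] . pi = 0
  [1/16, 1/8, -15/16, 1/16, 1/8] . pi = 0
  [11/16, 1/8, 7/16, -15/16, 1/4] . pi = 0
  [1, 1, 1, 1, 1] . pi = 1

Solving yields:
  pi_1 = 2017/7715
  pi_2 = 6509/30860
  pi_3 = 523/6172
  pi_4 = 9197/30860
  pi_5 = 4471/30860

Verification (pi * P):
  2017/7715*1/8 + 6509/30860*5/16 + 523/6172*1/16 + 9197/30860*7/16 + 4471/30860*3/16 = 2017/7715 = pi_1  (ok)
  2017/7715*1/16 + 6509/30860*5/16 + 523/6172*5/16 + 9197/30860*5/16 + 4471/30860*1/16 = 6509/30860 = pi_2  (ok)
  2017/7715*1/16 + 6509/30860*1/8 + 523/6172*1/16 + 9197/30860*1/16 + 4471/30860*1/8 = 523/6172 = pi_3  (ok)
  2017/7715*11/16 + 6509/30860*1/8 + 523/6172*7/16 + 9197/30860*1/16 + 4471/30860*1/4 = 9197/30860 = pi_4  (ok)
  2017/7715*1/16 + 6509/30860*1/8 + 523/6172*1/8 + 9197/30860*1/8 + 4471/30860*3/8 = 4471/30860 = pi_5  (ok)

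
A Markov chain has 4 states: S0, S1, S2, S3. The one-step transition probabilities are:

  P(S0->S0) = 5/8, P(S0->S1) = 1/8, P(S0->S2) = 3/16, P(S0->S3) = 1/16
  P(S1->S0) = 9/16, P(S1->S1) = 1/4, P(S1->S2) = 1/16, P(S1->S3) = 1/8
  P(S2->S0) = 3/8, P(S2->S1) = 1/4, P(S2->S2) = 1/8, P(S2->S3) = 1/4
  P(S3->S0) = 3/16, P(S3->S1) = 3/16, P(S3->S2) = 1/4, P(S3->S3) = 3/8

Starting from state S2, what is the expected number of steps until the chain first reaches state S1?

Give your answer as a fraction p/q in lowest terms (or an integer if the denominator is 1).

Answer: 424/77

Derivation:
Let h_i = expected steps to first reach S1 from state i.
Boundary: h_S1 = 0.
First-step equations for the other states:
  h_S0 = 1 + 5/8*h_S0 + 1/8*h_S1 + 3/16*h_S2 + 1/16*h_S3
  h_S2 = 1 + 3/8*h_S0 + 1/4*h_S1 + 1/8*h_S2 + 1/4*h_S3
  h_S3 = 1 + 3/16*h_S0 + 3/16*h_S1 + 1/4*h_S2 + 3/8*h_S3

Substituting h_S1 = 0 and rearranging gives the linear system (I - Q) h = 1:
  [3/8, -3/16, -1/16] . (h_S0, h_S2, h_S3) = 1
  [-3/8, 7/8, -1/4] . (h_S0, h_S2, h_S3) = 1
  [-3/16, -1/4, 5/8] . (h_S0, h_S2, h_S3) = 1

Solving yields:
  h_S0 = 1472/231
  h_S2 = 424/77
  h_S3 = 40/7

Starting state is S2, so the expected hitting time is h_S2 = 424/77.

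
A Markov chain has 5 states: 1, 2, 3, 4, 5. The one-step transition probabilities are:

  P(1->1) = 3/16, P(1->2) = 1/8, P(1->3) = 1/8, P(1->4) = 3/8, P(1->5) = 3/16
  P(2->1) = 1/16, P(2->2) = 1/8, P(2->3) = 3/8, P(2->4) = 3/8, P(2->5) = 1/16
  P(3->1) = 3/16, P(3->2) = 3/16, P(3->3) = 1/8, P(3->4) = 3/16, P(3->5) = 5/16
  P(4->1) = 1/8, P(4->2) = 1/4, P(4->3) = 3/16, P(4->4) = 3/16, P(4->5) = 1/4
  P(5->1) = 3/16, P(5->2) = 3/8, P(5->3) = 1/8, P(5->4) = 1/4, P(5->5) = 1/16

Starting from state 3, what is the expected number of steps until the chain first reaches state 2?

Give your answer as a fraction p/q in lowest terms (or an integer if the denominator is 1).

Let h_i = expected steps to first reach 2 from state i.
Boundary: h_2 = 0.
First-step equations for the other states:
  h_1 = 1 + 3/16*h_1 + 1/8*h_2 + 1/8*h_3 + 3/8*h_4 + 3/16*h_5
  h_3 = 1 + 3/16*h_1 + 3/16*h_2 + 1/8*h_3 + 3/16*h_4 + 5/16*h_5
  h_4 = 1 + 1/8*h_1 + 1/4*h_2 + 3/16*h_3 + 3/16*h_4 + 1/4*h_5
  h_5 = 1 + 3/16*h_1 + 3/8*h_2 + 1/8*h_3 + 1/4*h_4 + 1/16*h_5

Substituting h_2 = 0 and rearranging gives the linear system (I - Q) h = 1:
  [13/16, -1/8, -3/8, -3/16] . (h_1, h_3, h_4, h_5) = 1
  [-3/16, 7/8, -3/16, -5/16] . (h_1, h_3, h_4, h_5) = 1
  [-1/8, -3/16, 13/16, -1/4] . (h_1, h_3, h_4, h_5) = 1
  [-3/16, -1/8, -1/4, 15/16] . (h_1, h_3, h_4, h_5) = 1

Solving yields:
  h_1 = 44496/9671
  h_3 = 41552/9671
  h_4 = 39168/9671
  h_5 = 35200/9671

Starting state is 3, so the expected hitting time is h_3 = 41552/9671.

Answer: 41552/9671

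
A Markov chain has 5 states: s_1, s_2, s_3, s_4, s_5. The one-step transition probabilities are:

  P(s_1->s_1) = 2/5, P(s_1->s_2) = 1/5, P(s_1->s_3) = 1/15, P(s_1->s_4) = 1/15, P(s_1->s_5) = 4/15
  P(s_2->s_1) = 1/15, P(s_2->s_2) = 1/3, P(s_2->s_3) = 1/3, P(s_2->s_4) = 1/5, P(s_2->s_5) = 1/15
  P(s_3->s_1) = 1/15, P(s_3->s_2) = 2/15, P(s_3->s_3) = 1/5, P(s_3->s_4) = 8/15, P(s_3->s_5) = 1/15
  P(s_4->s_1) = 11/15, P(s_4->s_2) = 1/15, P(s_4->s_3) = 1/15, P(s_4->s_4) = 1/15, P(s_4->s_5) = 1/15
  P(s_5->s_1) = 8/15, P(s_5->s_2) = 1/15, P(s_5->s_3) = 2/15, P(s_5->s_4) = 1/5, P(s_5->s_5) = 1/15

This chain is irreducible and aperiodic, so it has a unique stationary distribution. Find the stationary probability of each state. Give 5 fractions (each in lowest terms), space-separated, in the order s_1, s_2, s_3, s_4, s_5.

Answer: 6016/16137 2767/16137 252/1793 2807/16137 2279/16137

Derivation:
The stationary distribution satisfies pi = pi * P, i.e.:
  pi_s_1 = 2/5*pi_s_1 + 1/15*pi_s_2 + 1/15*pi_s_3 + 11/15*pi_s_4 + 8/15*pi_s_5
  pi_s_2 = 1/5*pi_s_1 + 1/3*pi_s_2 + 2/15*pi_s_3 + 1/15*pi_s_4 + 1/15*pi_s_5
  pi_s_3 = 1/15*pi_s_1 + 1/3*pi_s_2 + 1/5*pi_s_3 + 1/15*pi_s_4 + 2/15*pi_s_5
  pi_s_4 = 1/15*pi_s_1 + 1/5*pi_s_2 + 8/15*pi_s_3 + 1/15*pi_s_4 + 1/5*pi_s_5
  pi_s_5 = 4/15*pi_s_1 + 1/15*pi_s_2 + 1/15*pi_s_3 + 1/15*pi_s_4 + 1/15*pi_s_5
with normalization: pi_s_1 + pi_s_2 + pi_s_3 + pi_s_4 + pi_s_5 = 1.

Using the first 4 balance equations plus normalization, the linear system A*pi = b is:
  [-3/5, 1/15, 1/15, 11/15, 8/15] . pi = 0
  [1/5, -2/3, 2/15, 1/15, 1/15] . pi = 0
  [1/15, 1/3, -4/5, 1/15, 2/15] . pi = 0
  [1/15, 1/5, 8/15, -14/15, 1/5] . pi = 0
  [1, 1, 1, 1, 1] . pi = 1

Solving yields:
  pi_s_1 = 6016/16137
  pi_s_2 = 2767/16137
  pi_s_3 = 252/1793
  pi_s_4 = 2807/16137
  pi_s_5 = 2279/16137

Verification (pi * P):
  6016/16137*2/5 + 2767/16137*1/15 + 252/1793*1/15 + 2807/16137*11/15 + 2279/16137*8/15 = 6016/16137 = pi_s_1  (ok)
  6016/16137*1/5 + 2767/16137*1/3 + 252/1793*2/15 + 2807/16137*1/15 + 2279/16137*1/15 = 2767/16137 = pi_s_2  (ok)
  6016/16137*1/15 + 2767/16137*1/3 + 252/1793*1/5 + 2807/16137*1/15 + 2279/16137*2/15 = 252/1793 = pi_s_3  (ok)
  6016/16137*1/15 + 2767/16137*1/5 + 252/1793*8/15 + 2807/16137*1/15 + 2279/16137*1/5 = 2807/16137 = pi_s_4  (ok)
  6016/16137*4/15 + 2767/16137*1/15 + 252/1793*1/15 + 2807/16137*1/15 + 2279/16137*1/15 = 2279/16137 = pi_s_5  (ok)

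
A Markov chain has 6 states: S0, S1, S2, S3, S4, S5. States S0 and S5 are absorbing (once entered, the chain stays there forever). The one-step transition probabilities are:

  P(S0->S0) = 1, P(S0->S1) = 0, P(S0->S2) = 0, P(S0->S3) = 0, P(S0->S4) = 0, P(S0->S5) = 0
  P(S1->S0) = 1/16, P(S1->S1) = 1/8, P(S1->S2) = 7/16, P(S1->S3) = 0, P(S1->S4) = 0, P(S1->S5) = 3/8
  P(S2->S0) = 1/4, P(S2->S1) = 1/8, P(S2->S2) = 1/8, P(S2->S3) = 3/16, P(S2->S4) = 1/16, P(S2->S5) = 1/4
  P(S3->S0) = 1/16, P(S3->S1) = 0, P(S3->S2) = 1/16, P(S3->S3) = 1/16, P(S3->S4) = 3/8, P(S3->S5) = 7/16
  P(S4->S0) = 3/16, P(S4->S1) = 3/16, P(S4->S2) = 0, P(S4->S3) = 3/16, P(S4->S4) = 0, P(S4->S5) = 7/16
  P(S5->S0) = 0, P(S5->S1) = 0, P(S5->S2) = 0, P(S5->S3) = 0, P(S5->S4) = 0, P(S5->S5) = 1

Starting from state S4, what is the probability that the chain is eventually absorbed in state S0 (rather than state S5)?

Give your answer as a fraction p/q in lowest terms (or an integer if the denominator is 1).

Answer: 1192/4333

Derivation:
Let a_i = P(absorbed in S0 | start in state i).
Boundary conditions: a_S0 = 1, a_S5 = 0.
For each transient state i, a_i = sum_j P(i->j) * a_j:
  a_S1 = 1/16*a_S0 + 1/8*a_S1 + 7/16*a_S2 + 0*a_S3 + 0*a_S4 + 3/8*a_S5
  a_S2 = 1/4*a_S0 + 1/8*a_S1 + 1/8*a_S2 + 3/16*a_S3 + 1/16*a_S4 + 1/4*a_S5
  a_S3 = 1/16*a_S0 + 0*a_S1 + 1/16*a_S2 + 1/16*a_S3 + 3/8*a_S4 + 7/16*a_S5
  a_S4 = 3/16*a_S0 + 3/16*a_S1 + 0*a_S2 + 3/16*a_S3 + 0*a_S4 + 7/16*a_S5

Substituting a_S0 = 1 and a_S5 = 0, rearrange to (I - Q) a = r where r[i] = P(i -> S0):
  [7/8, -7/16, 0, 0] . (a_S1, a_S2, a_S3, a_S4) = 1/16
  [-1/8, 7/8, -3/16, -1/16] . (a_S1, a_S2, a_S3, a_S4) = 1/4
  [0, -1/16, 15/16, -3/8] . (a_S1, a_S2, a_S3, a_S4) = 1/16
  [-3/16, 0, -3/16, 1] . (a_S1, a_S2, a_S3, a_S4) = 3/16

Solving yields:
  a_S1 = 1147/4333
  a_S2 = 1675/4333
  a_S3 = 376/1857
  a_S4 = 1192/4333

Starting state is S4, so the absorption probability is a_S4 = 1192/4333.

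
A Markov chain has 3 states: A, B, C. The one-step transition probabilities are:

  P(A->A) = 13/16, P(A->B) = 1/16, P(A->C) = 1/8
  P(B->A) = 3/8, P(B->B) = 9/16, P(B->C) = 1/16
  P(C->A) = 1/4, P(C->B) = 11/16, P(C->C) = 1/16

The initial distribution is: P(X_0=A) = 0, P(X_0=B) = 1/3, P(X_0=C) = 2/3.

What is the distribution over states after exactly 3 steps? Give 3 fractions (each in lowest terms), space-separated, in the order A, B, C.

Answer: 893/1536 333/1024 287/3072

Derivation:
Propagating the distribution step by step (d_{t+1} = d_t * P):
d_0 = (A=0, B=1/3, C=2/3)
  d_1[A] = 0*13/16 + 1/3*3/8 + 2/3*1/4 = 7/24
  d_1[B] = 0*1/16 + 1/3*9/16 + 2/3*11/16 = 31/48
  d_1[C] = 0*1/8 + 1/3*1/16 + 2/3*1/16 = 1/16
d_1 = (A=7/24, B=31/48, C=1/16)
  d_2[A] = 7/24*13/16 + 31/48*3/8 + 1/16*1/4 = 95/192
  d_2[B] = 7/24*1/16 + 31/48*9/16 + 1/16*11/16 = 163/384
  d_2[C] = 7/24*1/8 + 31/48*1/16 + 1/16*1/16 = 31/384
d_2 = (A=95/192, B=163/384, C=31/384)
  d_3[A] = 95/192*13/16 + 163/384*3/8 + 31/384*1/4 = 893/1536
  d_3[B] = 95/192*1/16 + 163/384*9/16 + 31/384*11/16 = 333/1024
  d_3[C] = 95/192*1/8 + 163/384*1/16 + 31/384*1/16 = 287/3072
d_3 = (A=893/1536, B=333/1024, C=287/3072)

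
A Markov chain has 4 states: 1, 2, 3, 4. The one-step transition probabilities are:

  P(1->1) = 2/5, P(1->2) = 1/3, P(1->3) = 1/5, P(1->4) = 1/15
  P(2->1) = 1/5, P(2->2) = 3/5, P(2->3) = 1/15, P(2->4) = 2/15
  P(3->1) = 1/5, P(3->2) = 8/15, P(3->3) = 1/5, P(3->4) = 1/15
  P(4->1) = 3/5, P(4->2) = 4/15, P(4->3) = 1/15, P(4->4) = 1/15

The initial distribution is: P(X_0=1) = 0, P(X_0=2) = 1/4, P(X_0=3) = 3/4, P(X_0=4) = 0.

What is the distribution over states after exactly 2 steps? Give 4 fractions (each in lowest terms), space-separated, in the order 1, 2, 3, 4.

Propagating the distribution step by step (d_{t+1} = d_t * P):
d_0 = (1=0, 2=1/4, 3=3/4, 4=0)
  d_1[1] = 0*2/5 + 1/4*1/5 + 3/4*1/5 + 0*3/5 = 1/5
  d_1[2] = 0*1/3 + 1/4*3/5 + 3/4*8/15 + 0*4/15 = 11/20
  d_1[3] = 0*1/5 + 1/4*1/15 + 3/4*1/5 + 0*1/15 = 1/6
  d_1[4] = 0*1/15 + 1/4*2/15 + 3/4*1/15 + 0*1/15 = 1/12
d_1 = (1=1/5, 2=11/20, 3=1/6, 4=1/12)
  d_2[1] = 1/5*2/5 + 11/20*1/5 + 1/6*1/5 + 1/12*3/5 = 41/150
  d_2[2] = 1/5*1/3 + 11/20*3/5 + 1/6*8/15 + 1/12*4/15 = 457/900
  d_2[3] = 1/5*1/5 + 11/20*1/15 + 1/6*1/5 + 1/12*1/15 = 26/225
  d_2[4] = 1/5*1/15 + 11/20*2/15 + 1/6*1/15 + 1/12*1/15 = 31/300
d_2 = (1=41/150, 2=457/900, 3=26/225, 4=31/300)

Answer: 41/150 457/900 26/225 31/300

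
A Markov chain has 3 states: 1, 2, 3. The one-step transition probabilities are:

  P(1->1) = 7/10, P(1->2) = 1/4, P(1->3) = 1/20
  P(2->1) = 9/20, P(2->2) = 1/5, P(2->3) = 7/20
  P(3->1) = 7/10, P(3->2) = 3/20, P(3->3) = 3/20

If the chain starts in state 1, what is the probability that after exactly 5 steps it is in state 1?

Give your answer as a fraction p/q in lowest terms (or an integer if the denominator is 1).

Answer: 411927/640000

Derivation:
Computing P^5 by repeated multiplication:
P^1 =
  1: [7/10, 1/4, 1/20]
  2: [9/20, 1/5, 7/20]
  3: [7/10, 3/20, 3/20]
P^2 =
  1: [51/80, 93/400, 13/100]
  2: [13/20, 41/200, 29/200]
  3: [53/80, 91/400, 11/100]
P^3 =
  1: [1027/1600, 1803/8000, 531/4000]
  2: [519/800, 901/4000, 63/500]
  3: [1029/1600, 1821/8000, 517/4000]
P^4 =
  1: [20597/32000, 36073/160000, 10471/80000]
  2: [10299/16000, 18091/80000, 5207/40000]
  3: [20579/32000, 36111/160000, 10497/80000]
P^5 =
  1: [411927/640000, 722043/3200000, 209161/1600000]
  2: [205909/320000, 361081/1600000, 104687/800000]
  3: [411889/640000, 721901/3200000, 209327/1600000]

(P^5)[1 -> 1] = 411927/640000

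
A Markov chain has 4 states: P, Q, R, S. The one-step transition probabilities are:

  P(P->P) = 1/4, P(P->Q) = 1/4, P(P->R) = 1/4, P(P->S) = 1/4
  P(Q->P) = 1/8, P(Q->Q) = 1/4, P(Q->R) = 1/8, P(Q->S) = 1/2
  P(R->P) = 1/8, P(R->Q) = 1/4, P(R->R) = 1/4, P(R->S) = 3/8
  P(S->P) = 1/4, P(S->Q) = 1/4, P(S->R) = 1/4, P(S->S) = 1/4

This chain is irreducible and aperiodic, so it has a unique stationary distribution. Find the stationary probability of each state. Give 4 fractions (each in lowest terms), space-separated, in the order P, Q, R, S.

Answer: 49/256 1/4 7/32 87/256

Derivation:
The stationary distribution satisfies pi = pi * P, i.e.:
  pi_P = 1/4*pi_P + 1/8*pi_Q + 1/8*pi_R + 1/4*pi_S
  pi_Q = 1/4*pi_P + 1/4*pi_Q + 1/4*pi_R + 1/4*pi_S
  pi_R = 1/4*pi_P + 1/8*pi_Q + 1/4*pi_R + 1/4*pi_S
  pi_S = 1/4*pi_P + 1/2*pi_Q + 3/8*pi_R + 1/4*pi_S
with normalization: pi_P + pi_Q + pi_R + pi_S = 1.

Using the first 3 balance equations plus normalization, the linear system A*pi = b is:
  [-3/4, 1/8, 1/8, 1/4] . pi = 0
  [1/4, -3/4, 1/4, 1/4] . pi = 0
  [1/4, 1/8, -3/4, 1/4] . pi = 0
  [1, 1, 1, 1] . pi = 1

Solving yields:
  pi_P = 49/256
  pi_Q = 1/4
  pi_R = 7/32
  pi_S = 87/256

Verification (pi * P):
  49/256*1/4 + 1/4*1/8 + 7/32*1/8 + 87/256*1/4 = 49/256 = pi_P  (ok)
  49/256*1/4 + 1/4*1/4 + 7/32*1/4 + 87/256*1/4 = 1/4 = pi_Q  (ok)
  49/256*1/4 + 1/4*1/8 + 7/32*1/4 + 87/256*1/4 = 7/32 = pi_R  (ok)
  49/256*1/4 + 1/4*1/2 + 7/32*3/8 + 87/256*1/4 = 87/256 = pi_S  (ok)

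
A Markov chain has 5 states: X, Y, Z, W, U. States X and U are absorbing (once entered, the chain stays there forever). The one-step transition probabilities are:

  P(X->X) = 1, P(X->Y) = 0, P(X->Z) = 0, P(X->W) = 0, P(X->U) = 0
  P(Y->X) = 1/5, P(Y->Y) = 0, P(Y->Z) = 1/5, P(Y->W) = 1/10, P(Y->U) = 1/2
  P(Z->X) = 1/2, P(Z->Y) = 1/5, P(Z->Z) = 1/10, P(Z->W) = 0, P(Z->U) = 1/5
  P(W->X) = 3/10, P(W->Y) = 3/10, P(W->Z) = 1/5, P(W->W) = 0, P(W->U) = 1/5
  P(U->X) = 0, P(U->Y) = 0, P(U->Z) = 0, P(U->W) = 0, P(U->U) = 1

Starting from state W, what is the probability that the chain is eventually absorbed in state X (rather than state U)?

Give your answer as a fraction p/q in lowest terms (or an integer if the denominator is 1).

Answer: 450/829

Derivation:
Let a_i = P(absorbed in X | start in state i).
Boundary conditions: a_X = 1, a_U = 0.
For each transient state i, a_i = sum_j P(i->j) * a_j:
  a_Y = 1/5*a_X + 0*a_Y + 1/5*a_Z + 1/10*a_W + 1/2*a_U
  a_Z = 1/2*a_X + 1/5*a_Y + 1/10*a_Z + 0*a_W + 1/5*a_U
  a_W = 3/10*a_X + 3/10*a_Y + 1/5*a_Z + 0*a_W + 1/5*a_U

Substituting a_X = 1 and a_U = 0, rearrange to (I - Q) a = r where r[i] = P(i -> X):
  [1, -1/5, -1/10] . (a_Y, a_Z, a_W) = 1/5
  [-1/5, 9/10, 0] . (a_Y, a_Z, a_W) = 1/2
  [-3/10, -1/5, 1] . (a_Y, a_Z, a_W) = 3/10

Solving yields:
  a_Y = 317/829
  a_Z = 531/829
  a_W = 450/829

Starting state is W, so the absorption probability is a_W = 450/829.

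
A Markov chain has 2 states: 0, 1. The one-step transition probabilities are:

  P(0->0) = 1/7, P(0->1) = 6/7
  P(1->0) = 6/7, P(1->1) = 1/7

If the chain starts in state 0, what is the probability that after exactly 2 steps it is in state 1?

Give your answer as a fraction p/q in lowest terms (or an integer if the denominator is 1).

Answer: 12/49

Derivation:
Computing P^2 by repeated multiplication:
P^1 =
  0: [1/7, 6/7]
  1: [6/7, 1/7]
P^2 =
  0: [37/49, 12/49]
  1: [12/49, 37/49]

(P^2)[0 -> 1] = 12/49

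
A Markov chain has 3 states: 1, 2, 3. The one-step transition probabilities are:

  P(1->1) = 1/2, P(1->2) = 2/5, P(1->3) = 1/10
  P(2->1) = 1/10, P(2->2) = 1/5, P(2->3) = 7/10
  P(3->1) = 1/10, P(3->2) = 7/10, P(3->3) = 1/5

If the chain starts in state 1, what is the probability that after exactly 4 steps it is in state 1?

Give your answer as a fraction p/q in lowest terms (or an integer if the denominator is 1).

Computing P^4 by repeated multiplication:
P^1 =
  1: [1/2, 2/5, 1/10]
  2: [1/10, 1/5, 7/10]
  3: [1/10, 7/10, 1/5]
P^2 =
  1: [3/10, 7/20, 7/20]
  2: [7/50, 57/100, 29/100]
  3: [7/50, 8/25, 27/50]
P^3 =
  1: [11/50, 87/200, 69/200]
  2: [39/250, 373/1000, 471/1000]
  3: [39/250, 249/500, 173/500]
P^4 =
  1: [47/250, 833/2000, 791/2000]
  2: [203/1250, 4667/10000, 3709/10000]
  3: [203/1250, 2021/5000, 2167/5000]

(P^4)[1 -> 1] = 47/250

Answer: 47/250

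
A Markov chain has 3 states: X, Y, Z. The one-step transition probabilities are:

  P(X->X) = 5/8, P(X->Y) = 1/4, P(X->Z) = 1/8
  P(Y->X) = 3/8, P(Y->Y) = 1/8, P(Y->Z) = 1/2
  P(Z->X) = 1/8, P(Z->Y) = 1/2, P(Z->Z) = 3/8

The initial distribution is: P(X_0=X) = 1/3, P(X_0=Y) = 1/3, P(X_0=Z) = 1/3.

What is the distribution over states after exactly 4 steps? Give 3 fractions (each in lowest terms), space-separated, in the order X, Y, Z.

Answer: 807/2048 3593/12288 3853/12288

Derivation:
Propagating the distribution step by step (d_{t+1} = d_t * P):
d_0 = (X=1/3, Y=1/3, Z=1/3)
  d_1[X] = 1/3*5/8 + 1/3*3/8 + 1/3*1/8 = 3/8
  d_1[Y] = 1/3*1/4 + 1/3*1/8 + 1/3*1/2 = 7/24
  d_1[Z] = 1/3*1/8 + 1/3*1/2 + 1/3*3/8 = 1/3
d_1 = (X=3/8, Y=7/24, Z=1/3)
  d_2[X] = 3/8*5/8 + 7/24*3/8 + 1/3*1/8 = 37/96
  d_2[Y] = 3/8*1/4 + 7/24*1/8 + 1/3*1/2 = 19/64
  d_2[Z] = 3/8*1/8 + 7/24*1/2 + 1/3*3/8 = 61/192
d_2 = (X=37/96, Y=19/64, Z=61/192)
  d_3[X] = 37/96*5/8 + 19/64*3/8 + 61/192*1/8 = 301/768
  d_3[Y] = 37/96*1/4 + 19/64*1/8 + 61/192*1/2 = 449/1536
  d_3[Z] = 37/96*1/8 + 19/64*1/2 + 61/192*3/8 = 485/1536
d_3 = (X=301/768, Y=449/1536, Z=485/1536)
  d_4[X] = 301/768*5/8 + 449/1536*3/8 + 485/1536*1/8 = 807/2048
  d_4[Y] = 301/768*1/4 + 449/1536*1/8 + 485/1536*1/2 = 3593/12288
  d_4[Z] = 301/768*1/8 + 449/1536*1/2 + 485/1536*3/8 = 3853/12288
d_4 = (X=807/2048, Y=3593/12288, Z=3853/12288)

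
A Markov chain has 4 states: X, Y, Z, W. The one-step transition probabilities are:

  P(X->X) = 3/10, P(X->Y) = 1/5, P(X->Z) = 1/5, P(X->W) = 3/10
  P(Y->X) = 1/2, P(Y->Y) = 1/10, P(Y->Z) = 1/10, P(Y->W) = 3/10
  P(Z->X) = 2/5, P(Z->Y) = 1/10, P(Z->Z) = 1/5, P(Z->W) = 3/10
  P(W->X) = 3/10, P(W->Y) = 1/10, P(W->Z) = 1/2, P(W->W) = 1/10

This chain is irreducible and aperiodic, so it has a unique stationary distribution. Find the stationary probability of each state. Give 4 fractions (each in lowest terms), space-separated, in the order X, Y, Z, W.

Answer: 77/218 59/436 57/218 1/4

Derivation:
The stationary distribution satisfies pi = pi * P, i.e.:
  pi_X = 3/10*pi_X + 1/2*pi_Y + 2/5*pi_Z + 3/10*pi_W
  pi_Y = 1/5*pi_X + 1/10*pi_Y + 1/10*pi_Z + 1/10*pi_W
  pi_Z = 1/5*pi_X + 1/10*pi_Y + 1/5*pi_Z + 1/2*pi_W
  pi_W = 3/10*pi_X + 3/10*pi_Y + 3/10*pi_Z + 1/10*pi_W
with normalization: pi_X + pi_Y + pi_Z + pi_W = 1.

Using the first 3 balance equations plus normalization, the linear system A*pi = b is:
  [-7/10, 1/2, 2/5, 3/10] . pi = 0
  [1/5, -9/10, 1/10, 1/10] . pi = 0
  [1/5, 1/10, -4/5, 1/2] . pi = 0
  [1, 1, 1, 1] . pi = 1

Solving yields:
  pi_X = 77/218
  pi_Y = 59/436
  pi_Z = 57/218
  pi_W = 1/4

Verification (pi * P):
  77/218*3/10 + 59/436*1/2 + 57/218*2/5 + 1/4*3/10 = 77/218 = pi_X  (ok)
  77/218*1/5 + 59/436*1/10 + 57/218*1/10 + 1/4*1/10 = 59/436 = pi_Y  (ok)
  77/218*1/5 + 59/436*1/10 + 57/218*1/5 + 1/4*1/2 = 57/218 = pi_Z  (ok)
  77/218*3/10 + 59/436*3/10 + 57/218*3/10 + 1/4*1/10 = 1/4 = pi_W  (ok)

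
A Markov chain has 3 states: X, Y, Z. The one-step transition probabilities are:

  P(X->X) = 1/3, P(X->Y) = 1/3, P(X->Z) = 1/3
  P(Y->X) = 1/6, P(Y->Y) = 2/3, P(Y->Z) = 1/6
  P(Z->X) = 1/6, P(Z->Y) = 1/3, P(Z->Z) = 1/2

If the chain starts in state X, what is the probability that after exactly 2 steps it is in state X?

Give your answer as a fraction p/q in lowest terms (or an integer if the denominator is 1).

Answer: 2/9

Derivation:
Computing P^2 by repeated multiplication:
P^1 =
  X: [1/3, 1/3, 1/3]
  Y: [1/6, 2/3, 1/6]
  Z: [1/6, 1/3, 1/2]
P^2 =
  X: [2/9, 4/9, 1/3]
  Y: [7/36, 5/9, 1/4]
  Z: [7/36, 4/9, 13/36]

(P^2)[X -> X] = 2/9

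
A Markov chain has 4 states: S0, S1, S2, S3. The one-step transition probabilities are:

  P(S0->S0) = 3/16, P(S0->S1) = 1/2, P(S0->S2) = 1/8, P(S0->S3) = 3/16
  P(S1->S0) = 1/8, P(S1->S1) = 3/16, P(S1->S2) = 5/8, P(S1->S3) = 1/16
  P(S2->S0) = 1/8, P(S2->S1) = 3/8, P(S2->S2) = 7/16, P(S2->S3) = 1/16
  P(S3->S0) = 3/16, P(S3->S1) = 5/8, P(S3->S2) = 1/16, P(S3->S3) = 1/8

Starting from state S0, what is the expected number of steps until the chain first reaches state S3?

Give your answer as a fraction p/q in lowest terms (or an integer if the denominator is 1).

Answer: 208/19

Derivation:
Let h_i = expected steps to first reach S3 from state i.
Boundary: h_S3 = 0.
First-step equations for the other states:
  h_S0 = 1 + 3/16*h_S0 + 1/2*h_S1 + 1/8*h_S2 + 3/16*h_S3
  h_S1 = 1 + 1/8*h_S0 + 3/16*h_S1 + 5/8*h_S2 + 1/16*h_S3
  h_S2 = 1 + 1/8*h_S0 + 3/8*h_S1 + 7/16*h_S2 + 1/16*h_S3

Substituting h_S3 = 0 and rearranging gives the linear system (I - Q) h = 1:
  [13/16, -1/2, -1/8] . (h_S0, h_S1, h_S2) = 1
  [-1/8, 13/16, -5/8] . (h_S0, h_S1, h_S2) = 1
  [-1/8, -3/8, 9/16] . (h_S0, h_S1, h_S2) = 1

Solving yields:
  h_S0 = 208/19
  h_S1 = 240/19
  h_S2 = 240/19

Starting state is S0, so the expected hitting time is h_S0 = 208/19.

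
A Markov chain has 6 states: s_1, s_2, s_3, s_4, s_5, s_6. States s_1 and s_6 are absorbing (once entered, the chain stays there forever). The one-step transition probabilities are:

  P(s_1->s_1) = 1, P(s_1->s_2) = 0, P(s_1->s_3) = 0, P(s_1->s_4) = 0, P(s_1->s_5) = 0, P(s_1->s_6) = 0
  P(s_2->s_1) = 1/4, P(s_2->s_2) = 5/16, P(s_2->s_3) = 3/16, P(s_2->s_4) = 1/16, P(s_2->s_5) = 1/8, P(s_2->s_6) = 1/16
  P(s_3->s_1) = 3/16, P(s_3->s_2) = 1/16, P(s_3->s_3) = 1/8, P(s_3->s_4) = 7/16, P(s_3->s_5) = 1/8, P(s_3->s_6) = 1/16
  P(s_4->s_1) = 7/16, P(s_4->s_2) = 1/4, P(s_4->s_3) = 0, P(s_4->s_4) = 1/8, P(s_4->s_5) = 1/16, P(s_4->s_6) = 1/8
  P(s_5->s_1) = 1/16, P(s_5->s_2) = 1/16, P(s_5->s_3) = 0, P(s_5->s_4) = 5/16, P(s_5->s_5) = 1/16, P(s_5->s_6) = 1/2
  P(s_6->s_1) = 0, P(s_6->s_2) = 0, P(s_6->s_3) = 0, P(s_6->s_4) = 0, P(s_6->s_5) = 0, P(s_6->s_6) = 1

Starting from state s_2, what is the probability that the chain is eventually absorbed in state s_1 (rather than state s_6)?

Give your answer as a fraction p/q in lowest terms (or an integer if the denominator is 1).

Let a_i = P(absorbed in s_1 | start in state i).
Boundary conditions: a_s_1 = 1, a_s_6 = 0.
For each transient state i, a_i = sum_j P(i->j) * a_j:
  a_s_2 = 1/4*a_s_1 + 5/16*a_s_2 + 3/16*a_s_3 + 1/16*a_s_4 + 1/8*a_s_5 + 1/16*a_s_6
  a_s_3 = 3/16*a_s_1 + 1/16*a_s_2 + 1/8*a_s_3 + 7/16*a_s_4 + 1/8*a_s_5 + 1/16*a_s_6
  a_s_4 = 7/16*a_s_1 + 1/4*a_s_2 + 0*a_s_3 + 1/8*a_s_4 + 1/16*a_s_5 + 1/8*a_s_6
  a_s_5 = 1/16*a_s_1 + 1/16*a_s_2 + 0*a_s_3 + 5/16*a_s_4 + 1/16*a_s_5 + 1/2*a_s_6

Substituting a_s_1 = 1 and a_s_6 = 0, rearrange to (I - Q) a = r where r[i] = P(i -> s_1):
  [11/16, -3/16, -1/16, -1/8] . (a_s_2, a_s_3, a_s_4, a_s_5) = 1/4
  [-1/16, 7/8, -7/16, -1/8] . (a_s_2, a_s_3, a_s_4, a_s_5) = 3/16
  [-1/4, 0, 7/8, -1/16] . (a_s_2, a_s_3, a_s_4, a_s_5) = 7/16
  [-1/16, 0, -5/16, 15/16] . (a_s_2, a_s_3, a_s_4, a_s_5) = 1/16

Solving yields:
  a_s_2 = 18701/27664
  a_s_3 = 9293/13832
  a_s_4 = 19869/27664
  a_s_5 = 4857/13832

Starting state is s_2, so the absorption probability is a_s_2 = 18701/27664.

Answer: 18701/27664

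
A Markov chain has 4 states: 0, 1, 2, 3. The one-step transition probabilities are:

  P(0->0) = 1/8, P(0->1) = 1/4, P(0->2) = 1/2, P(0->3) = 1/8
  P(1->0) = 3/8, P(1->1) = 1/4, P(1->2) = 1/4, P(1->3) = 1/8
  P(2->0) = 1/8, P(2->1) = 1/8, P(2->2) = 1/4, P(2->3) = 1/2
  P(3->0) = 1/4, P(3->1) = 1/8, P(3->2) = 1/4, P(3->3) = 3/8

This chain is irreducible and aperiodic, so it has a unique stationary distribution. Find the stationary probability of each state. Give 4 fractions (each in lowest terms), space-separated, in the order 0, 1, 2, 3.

The stationary distribution satisfies pi = pi * P, i.e.:
  pi_0 = 1/8*pi_0 + 3/8*pi_1 + 1/8*pi_2 + 1/4*pi_3
  pi_1 = 1/4*pi_0 + 1/4*pi_1 + 1/8*pi_2 + 1/8*pi_3
  pi_2 = 1/2*pi_0 + 1/4*pi_1 + 1/4*pi_2 + 1/4*pi_3
  pi_3 = 1/8*pi_0 + 1/8*pi_1 + 1/2*pi_2 + 3/8*pi_3
with normalization: pi_0 + pi_1 + pi_2 + pi_3 = 1.

Using the first 3 balance equations plus normalization, the linear system A*pi = b is:
  [-7/8, 3/8, 1/8, 1/4] . pi = 0
  [1/4, -3/4, 1/8, 1/8] . pi = 0
  [1/2, 1/4, -3/4, 1/4] . pi = 0
  [1, 1, 1, 1] . pi = 1

Solving yields:
  pi_0 = 53/255
  pi_1 = 44/255
  pi_2 = 77/255
  pi_3 = 27/85

Verification (pi * P):
  53/255*1/8 + 44/255*3/8 + 77/255*1/8 + 27/85*1/4 = 53/255 = pi_0  (ok)
  53/255*1/4 + 44/255*1/4 + 77/255*1/8 + 27/85*1/8 = 44/255 = pi_1  (ok)
  53/255*1/2 + 44/255*1/4 + 77/255*1/4 + 27/85*1/4 = 77/255 = pi_2  (ok)
  53/255*1/8 + 44/255*1/8 + 77/255*1/2 + 27/85*3/8 = 27/85 = pi_3  (ok)

Answer: 53/255 44/255 77/255 27/85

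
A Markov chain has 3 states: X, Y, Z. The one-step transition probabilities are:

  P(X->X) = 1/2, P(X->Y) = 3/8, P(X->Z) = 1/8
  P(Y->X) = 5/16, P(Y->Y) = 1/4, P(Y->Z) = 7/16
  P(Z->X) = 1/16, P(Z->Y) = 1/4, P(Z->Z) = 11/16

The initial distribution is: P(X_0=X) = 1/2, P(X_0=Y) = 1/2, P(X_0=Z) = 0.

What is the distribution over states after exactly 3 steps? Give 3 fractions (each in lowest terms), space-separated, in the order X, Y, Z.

Propagating the distribution step by step (d_{t+1} = d_t * P):
d_0 = (X=1/2, Y=1/2, Z=0)
  d_1[X] = 1/2*1/2 + 1/2*5/16 + 0*1/16 = 13/32
  d_1[Y] = 1/2*3/8 + 1/2*1/4 + 0*1/4 = 5/16
  d_1[Z] = 1/2*1/8 + 1/2*7/16 + 0*11/16 = 9/32
d_1 = (X=13/32, Y=5/16, Z=9/32)
  d_2[X] = 13/32*1/2 + 5/16*5/16 + 9/32*1/16 = 163/512
  d_2[Y] = 13/32*3/8 + 5/16*1/4 + 9/32*1/4 = 77/256
  d_2[Z] = 13/32*1/8 + 5/16*7/16 + 9/32*11/16 = 195/512
d_2 = (X=163/512, Y=77/256, Z=195/512)
  d_3[X] = 163/512*1/2 + 77/256*5/16 + 195/512*1/16 = 2269/8192
  d_3[Y] = 163/512*3/8 + 77/256*1/4 + 195/512*1/4 = 1187/4096
  d_3[Z] = 163/512*1/8 + 77/256*7/16 + 195/512*11/16 = 3549/8192
d_3 = (X=2269/8192, Y=1187/4096, Z=3549/8192)

Answer: 2269/8192 1187/4096 3549/8192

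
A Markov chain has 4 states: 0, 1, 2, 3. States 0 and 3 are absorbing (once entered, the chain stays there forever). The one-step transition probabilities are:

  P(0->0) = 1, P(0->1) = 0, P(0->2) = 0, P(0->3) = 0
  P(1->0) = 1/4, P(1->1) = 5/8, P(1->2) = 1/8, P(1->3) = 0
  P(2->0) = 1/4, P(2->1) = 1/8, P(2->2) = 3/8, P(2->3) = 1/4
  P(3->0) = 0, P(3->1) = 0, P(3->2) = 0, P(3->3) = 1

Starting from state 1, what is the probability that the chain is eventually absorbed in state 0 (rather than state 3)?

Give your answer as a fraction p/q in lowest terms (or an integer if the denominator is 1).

Let a_i = P(absorbed in 0 | start in state i).
Boundary conditions: a_0 = 1, a_3 = 0.
For each transient state i, a_i = sum_j P(i->j) * a_j:
  a_1 = 1/4*a_0 + 5/8*a_1 + 1/8*a_2 + 0*a_3
  a_2 = 1/4*a_0 + 1/8*a_1 + 3/8*a_2 + 1/4*a_3

Substituting a_0 = 1 and a_3 = 0, rearrange to (I - Q) a = r where r[i] = P(i -> 0):
  [3/8, -1/8] . (a_1, a_2) = 1/4
  [-1/8, 5/8] . (a_1, a_2) = 1/4

Solving yields:
  a_1 = 6/7
  a_2 = 4/7

Starting state is 1, so the absorption probability is a_1 = 6/7.

Answer: 6/7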